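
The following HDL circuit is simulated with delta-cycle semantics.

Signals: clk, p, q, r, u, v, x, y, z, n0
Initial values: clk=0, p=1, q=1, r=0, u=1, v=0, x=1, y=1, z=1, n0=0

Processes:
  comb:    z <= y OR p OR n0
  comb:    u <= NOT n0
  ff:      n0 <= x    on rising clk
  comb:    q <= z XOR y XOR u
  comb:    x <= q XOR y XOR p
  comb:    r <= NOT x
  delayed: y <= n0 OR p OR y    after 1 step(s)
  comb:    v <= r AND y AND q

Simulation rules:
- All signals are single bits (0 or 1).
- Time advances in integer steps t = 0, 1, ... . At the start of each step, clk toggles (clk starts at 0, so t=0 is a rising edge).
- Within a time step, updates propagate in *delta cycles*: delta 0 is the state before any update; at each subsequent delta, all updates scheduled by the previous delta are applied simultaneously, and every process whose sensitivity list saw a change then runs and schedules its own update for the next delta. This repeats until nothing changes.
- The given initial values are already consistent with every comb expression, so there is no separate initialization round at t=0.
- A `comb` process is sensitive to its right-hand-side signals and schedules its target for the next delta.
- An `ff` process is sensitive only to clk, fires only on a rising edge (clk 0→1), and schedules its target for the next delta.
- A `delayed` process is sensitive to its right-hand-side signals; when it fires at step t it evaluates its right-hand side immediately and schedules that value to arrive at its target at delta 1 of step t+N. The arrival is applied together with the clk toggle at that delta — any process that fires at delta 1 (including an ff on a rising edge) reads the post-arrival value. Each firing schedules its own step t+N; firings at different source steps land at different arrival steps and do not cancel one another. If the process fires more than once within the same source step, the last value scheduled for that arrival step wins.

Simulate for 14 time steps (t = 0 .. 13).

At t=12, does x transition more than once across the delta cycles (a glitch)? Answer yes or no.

t=0 Δ0: r=0 x=1 p=1 u=1 v=0 z=1 y=1 n0=0 clk=0 q=1
  Δ1: clk:0→1
  Δ2: n0:0→1
  Δ3: u:1→0
  Δ4: q:1→0
  Δ5: x:1→0
  Δ6: r:0→1
  (6Δ to stable)
t=1 Δ0: r=1 x=0 p=1 u=0 v=0 z=1 y=1 n0=1 clk=1 q=0
  Δ1: clk:1→0
  (1Δ to stable)
t=2 Δ0: r=1 x=0 p=1 u=0 v=0 z=1 y=1 n0=1 clk=0 q=0
  Δ1: clk:0→1
  Δ2: n0:1→0
  Δ3: u:0→1
  Δ4: q:0→1
  Δ5: x:0→1, v:0→1
  Δ6: r:1→0
  Δ7: v:1→0
  (7Δ to stable)
t=3 Δ0: r=0 x=1 p=1 u=1 v=0 z=1 y=1 n0=0 clk=1 q=1
  Δ1: clk:1→0
  (1Δ to stable)
t=4 Δ0: r=0 x=1 p=1 u=1 v=0 z=1 y=1 n0=0 clk=0 q=1
  Δ1: clk:0→1
  Δ2: n0:0→1
  Δ3: u:1→0
  Δ4: q:1→0
  Δ5: x:1→0
  Δ6: r:0→1
  (6Δ to stable)
t=5 Δ0: r=1 x=0 p=1 u=0 v=0 z=1 y=1 n0=1 clk=1 q=0
  Δ1: clk:1→0
  (1Δ to stable)
t=6 Δ0: r=1 x=0 p=1 u=0 v=0 z=1 y=1 n0=1 clk=0 q=0
  Δ1: clk:0→1
  Δ2: n0:1→0
  Δ3: u:0→1
  Δ4: q:0→1
  Δ5: x:0→1, v:0→1
  Δ6: r:1→0
  Δ7: v:1→0
  (7Δ to stable)
t=7 Δ0: r=0 x=1 p=1 u=1 v=0 z=1 y=1 n0=0 clk=1 q=1
  Δ1: clk:1→0
  (1Δ to stable)
t=8 Δ0: r=0 x=1 p=1 u=1 v=0 z=1 y=1 n0=0 clk=0 q=1
  Δ1: clk:0→1
  Δ2: n0:0→1
  Δ3: u:1→0
  Δ4: q:1→0
  Δ5: x:1→0
  Δ6: r:0→1
  (6Δ to stable)
t=9 Δ0: r=1 x=0 p=1 u=0 v=0 z=1 y=1 n0=1 clk=1 q=0
  Δ1: clk:1→0
  (1Δ to stable)
t=10 Δ0: r=1 x=0 p=1 u=0 v=0 z=1 y=1 n0=1 clk=0 q=0
  Δ1: clk:0→1
  Δ2: n0:1→0
  Δ3: u:0→1
  Δ4: q:0→1
  Δ5: x:0→1, v:0→1
  Δ6: r:1→0
  Δ7: v:1→0
  (7Δ to stable)
t=11 Δ0: r=0 x=1 p=1 u=1 v=0 z=1 y=1 n0=0 clk=1 q=1
  Δ1: clk:1→0
  (1Δ to stable)
t=12 Δ0: r=0 x=1 p=1 u=1 v=0 z=1 y=1 n0=0 clk=0 q=1
  Δ1: clk:0→1
  Δ2: n0:0→1
  Δ3: u:1→0
  Δ4: q:1→0
  Δ5: x:1→0
  Δ6: r:0→1
  (6Δ to stable)
t=13 Δ0: r=1 x=0 p=1 u=0 v=0 z=1 y=1 n0=1 clk=1 q=0
  Δ1: clk:1→0
  (1Δ to stable)

no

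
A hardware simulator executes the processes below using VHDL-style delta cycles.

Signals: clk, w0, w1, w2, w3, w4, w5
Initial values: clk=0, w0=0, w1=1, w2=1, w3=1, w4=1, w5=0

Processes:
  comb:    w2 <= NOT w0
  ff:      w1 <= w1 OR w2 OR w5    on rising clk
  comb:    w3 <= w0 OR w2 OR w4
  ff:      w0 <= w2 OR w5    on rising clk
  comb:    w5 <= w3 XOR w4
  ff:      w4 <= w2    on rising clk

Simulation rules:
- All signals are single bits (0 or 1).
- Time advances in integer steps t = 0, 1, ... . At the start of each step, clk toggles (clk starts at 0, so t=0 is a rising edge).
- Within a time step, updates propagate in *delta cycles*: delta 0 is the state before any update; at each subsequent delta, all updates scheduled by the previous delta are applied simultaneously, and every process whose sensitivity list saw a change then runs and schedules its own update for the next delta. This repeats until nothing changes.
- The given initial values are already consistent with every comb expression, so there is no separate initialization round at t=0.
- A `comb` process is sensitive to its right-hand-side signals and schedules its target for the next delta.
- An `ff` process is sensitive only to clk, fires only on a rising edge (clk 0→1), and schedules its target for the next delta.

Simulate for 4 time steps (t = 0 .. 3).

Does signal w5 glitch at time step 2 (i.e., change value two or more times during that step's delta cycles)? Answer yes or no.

t0.Δ0 w2=1 w4=1 clk=0 w3=1 w0=0 w1=1 w5=0
t0.Δ1 w2=1 w4=1 clk=1 w3=1 w0=0 w1=1 w5=0
t0.Δ2 w2=1 w4=1 clk=1 w3=1 w0=1 w1=1 w5=0
t0.Δ3 w2=0 w4=1 clk=1 w3=1 w0=1 w1=1 w5=0
t1.Δ0 w2=0 w4=1 clk=1 w3=1 w0=1 w1=1 w5=0
t1.Δ1 w2=0 w4=1 clk=0 w3=1 w0=1 w1=1 w5=0
t2.Δ0 w2=0 w4=1 clk=0 w3=1 w0=1 w1=1 w5=0
t2.Δ1 w2=0 w4=1 clk=1 w3=1 w0=1 w1=1 w5=0
t2.Δ2 w2=0 w4=0 clk=1 w3=1 w0=0 w1=1 w5=0
t2.Δ3 w2=1 w4=0 clk=1 w3=0 w0=0 w1=1 w5=1
t2.Δ4 w2=1 w4=0 clk=1 w3=1 w0=0 w1=1 w5=0
t2.Δ5 w2=1 w4=0 clk=1 w3=1 w0=0 w1=1 w5=1
t3.Δ0 w2=1 w4=0 clk=1 w3=1 w0=0 w1=1 w5=1
t3.Δ1 w2=1 w4=0 clk=0 w3=1 w0=0 w1=1 w5=1

yes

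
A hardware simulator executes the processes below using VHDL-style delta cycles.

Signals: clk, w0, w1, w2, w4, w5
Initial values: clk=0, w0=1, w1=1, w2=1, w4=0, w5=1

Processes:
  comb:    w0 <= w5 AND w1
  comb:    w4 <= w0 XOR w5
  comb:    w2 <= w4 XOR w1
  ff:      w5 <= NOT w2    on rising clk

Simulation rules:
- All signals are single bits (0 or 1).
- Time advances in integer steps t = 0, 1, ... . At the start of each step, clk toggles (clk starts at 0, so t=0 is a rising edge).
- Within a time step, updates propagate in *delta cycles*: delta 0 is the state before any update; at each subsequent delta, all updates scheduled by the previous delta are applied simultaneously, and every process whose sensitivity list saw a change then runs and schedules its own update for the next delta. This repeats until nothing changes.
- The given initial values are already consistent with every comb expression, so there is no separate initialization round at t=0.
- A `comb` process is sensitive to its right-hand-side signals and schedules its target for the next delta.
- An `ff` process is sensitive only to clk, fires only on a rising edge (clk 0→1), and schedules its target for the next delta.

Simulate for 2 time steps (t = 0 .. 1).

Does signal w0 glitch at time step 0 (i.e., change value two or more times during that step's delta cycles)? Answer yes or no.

t=0 Δ0: w2=1 w0=1 w5=1 w4=0 w1=1 clk=0
  Δ1: clk:0→1
  Δ2: w5:1→0
  Δ3: w0:1→0, w4:0→1
  Δ4: w2:1→0, w4:1→0
  Δ5: w2:0→1
  (5Δ to stable)
t=1 Δ0: w2=1 w0=0 w5=0 w4=0 w1=1 clk=1
  Δ1: clk:1→0
  (1Δ to stable)

no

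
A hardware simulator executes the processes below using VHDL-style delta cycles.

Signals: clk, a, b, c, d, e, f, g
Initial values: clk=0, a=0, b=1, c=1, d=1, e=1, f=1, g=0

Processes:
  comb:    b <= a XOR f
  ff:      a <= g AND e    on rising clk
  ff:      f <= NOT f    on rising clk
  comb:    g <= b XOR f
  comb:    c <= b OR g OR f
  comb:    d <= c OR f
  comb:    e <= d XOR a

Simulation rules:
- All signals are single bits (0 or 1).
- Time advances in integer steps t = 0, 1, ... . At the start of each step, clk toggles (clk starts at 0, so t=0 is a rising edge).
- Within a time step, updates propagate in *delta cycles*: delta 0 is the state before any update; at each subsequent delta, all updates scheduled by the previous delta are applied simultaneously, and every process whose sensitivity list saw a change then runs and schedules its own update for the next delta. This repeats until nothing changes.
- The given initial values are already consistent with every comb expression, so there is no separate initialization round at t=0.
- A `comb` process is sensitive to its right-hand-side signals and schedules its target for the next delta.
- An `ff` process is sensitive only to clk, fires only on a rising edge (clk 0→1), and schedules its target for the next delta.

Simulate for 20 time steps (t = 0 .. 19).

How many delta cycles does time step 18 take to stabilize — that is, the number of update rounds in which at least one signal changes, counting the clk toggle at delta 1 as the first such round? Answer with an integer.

t0.Δ0 clk=0 e=1 a=0 g=0 d=1 b=1 c=1 f=1
t0.Δ1 clk=1 e=1 a=0 g=0 d=1 b=1 c=1 f=1
t0.Δ2 clk=1 e=1 a=0 g=0 d=1 b=1 c=1 f=0
t0.Δ3 clk=1 e=1 a=0 g=1 d=1 b=0 c=1 f=0
t0.Δ4 clk=1 e=1 a=0 g=0 d=1 b=0 c=1 f=0
t0.Δ5 clk=1 e=1 a=0 g=0 d=1 b=0 c=0 f=0
t0.Δ6 clk=1 e=1 a=0 g=0 d=0 b=0 c=0 f=0
t0.Δ7 clk=1 e=0 a=0 g=0 d=0 b=0 c=0 f=0
t1.Δ0 clk=1 e=0 a=0 g=0 d=0 b=0 c=0 f=0
t1.Δ1 clk=0 e=0 a=0 g=0 d=0 b=0 c=0 f=0
t2.Δ0 clk=0 e=0 a=0 g=0 d=0 b=0 c=0 f=0
t2.Δ1 clk=1 e=0 a=0 g=0 d=0 b=0 c=0 f=0
t2.Δ2 clk=1 e=0 a=0 g=0 d=0 b=0 c=0 f=1
t2.Δ3 clk=1 e=0 a=0 g=1 d=1 b=1 c=1 f=1
t2.Δ4 clk=1 e=1 a=0 g=0 d=1 b=1 c=1 f=1
t3.Δ0 clk=1 e=1 a=0 g=0 d=1 b=1 c=1 f=1
t3.Δ1 clk=0 e=1 a=0 g=0 d=1 b=1 c=1 f=1
t4.Δ0 clk=0 e=1 a=0 g=0 d=1 b=1 c=1 f=1
t4.Δ1 clk=1 e=1 a=0 g=0 d=1 b=1 c=1 f=1
t4.Δ2 clk=1 e=1 a=0 g=0 d=1 b=1 c=1 f=0
t4.Δ3 clk=1 e=1 a=0 g=1 d=1 b=0 c=1 f=0
t4.Δ4 clk=1 e=1 a=0 g=0 d=1 b=0 c=1 f=0
t4.Δ5 clk=1 e=1 a=0 g=0 d=1 b=0 c=0 f=0
t4.Δ6 clk=1 e=1 a=0 g=0 d=0 b=0 c=0 f=0
t4.Δ7 clk=1 e=0 a=0 g=0 d=0 b=0 c=0 f=0
t5.Δ0 clk=1 e=0 a=0 g=0 d=0 b=0 c=0 f=0
t5.Δ1 clk=0 e=0 a=0 g=0 d=0 b=0 c=0 f=0
t6.Δ0 clk=0 e=0 a=0 g=0 d=0 b=0 c=0 f=0
t6.Δ1 clk=1 e=0 a=0 g=0 d=0 b=0 c=0 f=0
t6.Δ2 clk=1 e=0 a=0 g=0 d=0 b=0 c=0 f=1
t6.Δ3 clk=1 e=0 a=0 g=1 d=1 b=1 c=1 f=1
t6.Δ4 clk=1 e=1 a=0 g=0 d=1 b=1 c=1 f=1
t7.Δ0 clk=1 e=1 a=0 g=0 d=1 b=1 c=1 f=1
t7.Δ1 clk=0 e=1 a=0 g=0 d=1 b=1 c=1 f=1
t8.Δ0 clk=0 e=1 a=0 g=0 d=1 b=1 c=1 f=1
t8.Δ1 clk=1 e=1 a=0 g=0 d=1 b=1 c=1 f=1
t8.Δ2 clk=1 e=1 a=0 g=0 d=1 b=1 c=1 f=0
t8.Δ3 clk=1 e=1 a=0 g=1 d=1 b=0 c=1 f=0
t8.Δ4 clk=1 e=1 a=0 g=0 d=1 b=0 c=1 f=0
t8.Δ5 clk=1 e=1 a=0 g=0 d=1 b=0 c=0 f=0
t8.Δ6 clk=1 e=1 a=0 g=0 d=0 b=0 c=0 f=0
t8.Δ7 clk=1 e=0 a=0 g=0 d=0 b=0 c=0 f=0
t9.Δ0 clk=1 e=0 a=0 g=0 d=0 b=0 c=0 f=0
t9.Δ1 clk=0 e=0 a=0 g=0 d=0 b=0 c=0 f=0
t10.Δ0 clk=0 e=0 a=0 g=0 d=0 b=0 c=0 f=0
t10.Δ1 clk=1 e=0 a=0 g=0 d=0 b=0 c=0 f=0
t10.Δ2 clk=1 e=0 a=0 g=0 d=0 b=0 c=0 f=1
t10.Δ3 clk=1 e=0 a=0 g=1 d=1 b=1 c=1 f=1
t10.Δ4 clk=1 e=1 a=0 g=0 d=1 b=1 c=1 f=1
t11.Δ0 clk=1 e=1 a=0 g=0 d=1 b=1 c=1 f=1
t11.Δ1 clk=0 e=1 a=0 g=0 d=1 b=1 c=1 f=1
t12.Δ0 clk=0 e=1 a=0 g=0 d=1 b=1 c=1 f=1
t12.Δ1 clk=1 e=1 a=0 g=0 d=1 b=1 c=1 f=1
t12.Δ2 clk=1 e=1 a=0 g=0 d=1 b=1 c=1 f=0
t12.Δ3 clk=1 e=1 a=0 g=1 d=1 b=0 c=1 f=0
t12.Δ4 clk=1 e=1 a=0 g=0 d=1 b=0 c=1 f=0
t12.Δ5 clk=1 e=1 a=0 g=0 d=1 b=0 c=0 f=0
t12.Δ6 clk=1 e=1 a=0 g=0 d=0 b=0 c=0 f=0
t12.Δ7 clk=1 e=0 a=0 g=0 d=0 b=0 c=0 f=0
t13.Δ0 clk=1 e=0 a=0 g=0 d=0 b=0 c=0 f=0
t13.Δ1 clk=0 e=0 a=0 g=0 d=0 b=0 c=0 f=0
t14.Δ0 clk=0 e=0 a=0 g=0 d=0 b=0 c=0 f=0
t14.Δ1 clk=1 e=0 a=0 g=0 d=0 b=0 c=0 f=0
t14.Δ2 clk=1 e=0 a=0 g=0 d=0 b=0 c=0 f=1
t14.Δ3 clk=1 e=0 a=0 g=1 d=1 b=1 c=1 f=1
t14.Δ4 clk=1 e=1 a=0 g=0 d=1 b=1 c=1 f=1
t15.Δ0 clk=1 e=1 a=0 g=0 d=1 b=1 c=1 f=1
t15.Δ1 clk=0 e=1 a=0 g=0 d=1 b=1 c=1 f=1
t16.Δ0 clk=0 e=1 a=0 g=0 d=1 b=1 c=1 f=1
t16.Δ1 clk=1 e=1 a=0 g=0 d=1 b=1 c=1 f=1
t16.Δ2 clk=1 e=1 a=0 g=0 d=1 b=1 c=1 f=0
t16.Δ3 clk=1 e=1 a=0 g=1 d=1 b=0 c=1 f=0
t16.Δ4 clk=1 e=1 a=0 g=0 d=1 b=0 c=1 f=0
t16.Δ5 clk=1 e=1 a=0 g=0 d=1 b=0 c=0 f=0
t16.Δ6 clk=1 e=1 a=0 g=0 d=0 b=0 c=0 f=0
t16.Δ7 clk=1 e=0 a=0 g=0 d=0 b=0 c=0 f=0
t17.Δ0 clk=1 e=0 a=0 g=0 d=0 b=0 c=0 f=0
t17.Δ1 clk=0 e=0 a=0 g=0 d=0 b=0 c=0 f=0
t18.Δ0 clk=0 e=0 a=0 g=0 d=0 b=0 c=0 f=0
t18.Δ1 clk=1 e=0 a=0 g=0 d=0 b=0 c=0 f=0
t18.Δ2 clk=1 e=0 a=0 g=0 d=0 b=0 c=0 f=1
t18.Δ3 clk=1 e=0 a=0 g=1 d=1 b=1 c=1 f=1
t18.Δ4 clk=1 e=1 a=0 g=0 d=1 b=1 c=1 f=1
t19.Δ0 clk=1 e=1 a=0 g=0 d=1 b=1 c=1 f=1
t19.Δ1 clk=0 e=1 a=0 g=0 d=1 b=1 c=1 f=1

4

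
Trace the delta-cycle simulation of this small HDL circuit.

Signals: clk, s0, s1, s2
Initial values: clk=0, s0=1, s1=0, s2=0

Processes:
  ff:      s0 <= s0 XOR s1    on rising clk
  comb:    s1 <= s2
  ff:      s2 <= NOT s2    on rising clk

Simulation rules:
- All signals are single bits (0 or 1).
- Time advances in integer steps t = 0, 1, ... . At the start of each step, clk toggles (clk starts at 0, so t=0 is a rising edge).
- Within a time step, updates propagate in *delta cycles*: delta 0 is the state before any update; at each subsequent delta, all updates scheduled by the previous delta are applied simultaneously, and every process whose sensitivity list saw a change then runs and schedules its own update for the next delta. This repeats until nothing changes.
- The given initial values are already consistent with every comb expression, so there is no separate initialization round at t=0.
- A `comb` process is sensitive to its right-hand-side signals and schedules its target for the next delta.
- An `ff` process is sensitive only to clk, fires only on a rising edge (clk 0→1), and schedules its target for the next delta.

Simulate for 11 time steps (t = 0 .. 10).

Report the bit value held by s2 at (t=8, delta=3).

1

t0.Δ0 s0=1 s1=0 s2=0 clk=0
t0.Δ1 s0=1 s1=0 s2=0 clk=1
t0.Δ2 s0=1 s1=0 s2=1 clk=1
t0.Δ3 s0=1 s1=1 s2=1 clk=1
t1.Δ0 s0=1 s1=1 s2=1 clk=1
t1.Δ1 s0=1 s1=1 s2=1 clk=0
t2.Δ0 s0=1 s1=1 s2=1 clk=0
t2.Δ1 s0=1 s1=1 s2=1 clk=1
t2.Δ2 s0=0 s1=1 s2=0 clk=1
t2.Δ3 s0=0 s1=0 s2=0 clk=1
t3.Δ0 s0=0 s1=0 s2=0 clk=1
t3.Δ1 s0=0 s1=0 s2=0 clk=0
t4.Δ0 s0=0 s1=0 s2=0 clk=0
t4.Δ1 s0=0 s1=0 s2=0 clk=1
t4.Δ2 s0=0 s1=0 s2=1 clk=1
t4.Δ3 s0=0 s1=1 s2=1 clk=1
t5.Δ0 s0=0 s1=1 s2=1 clk=1
t5.Δ1 s0=0 s1=1 s2=1 clk=0
t6.Δ0 s0=0 s1=1 s2=1 clk=0
t6.Δ1 s0=0 s1=1 s2=1 clk=1
t6.Δ2 s0=1 s1=1 s2=0 clk=1
t6.Δ3 s0=1 s1=0 s2=0 clk=1
t7.Δ0 s0=1 s1=0 s2=0 clk=1
t7.Δ1 s0=1 s1=0 s2=0 clk=0
t8.Δ0 s0=1 s1=0 s2=0 clk=0
t8.Δ1 s0=1 s1=0 s2=0 clk=1
t8.Δ2 s0=1 s1=0 s2=1 clk=1
t8.Δ3 s0=1 s1=1 s2=1 clk=1
t9.Δ0 s0=1 s1=1 s2=1 clk=1
t9.Δ1 s0=1 s1=1 s2=1 clk=0
t10.Δ0 s0=1 s1=1 s2=1 clk=0
t10.Δ1 s0=1 s1=1 s2=1 clk=1
t10.Δ2 s0=0 s1=1 s2=0 clk=1
t10.Δ3 s0=0 s1=0 s2=0 clk=1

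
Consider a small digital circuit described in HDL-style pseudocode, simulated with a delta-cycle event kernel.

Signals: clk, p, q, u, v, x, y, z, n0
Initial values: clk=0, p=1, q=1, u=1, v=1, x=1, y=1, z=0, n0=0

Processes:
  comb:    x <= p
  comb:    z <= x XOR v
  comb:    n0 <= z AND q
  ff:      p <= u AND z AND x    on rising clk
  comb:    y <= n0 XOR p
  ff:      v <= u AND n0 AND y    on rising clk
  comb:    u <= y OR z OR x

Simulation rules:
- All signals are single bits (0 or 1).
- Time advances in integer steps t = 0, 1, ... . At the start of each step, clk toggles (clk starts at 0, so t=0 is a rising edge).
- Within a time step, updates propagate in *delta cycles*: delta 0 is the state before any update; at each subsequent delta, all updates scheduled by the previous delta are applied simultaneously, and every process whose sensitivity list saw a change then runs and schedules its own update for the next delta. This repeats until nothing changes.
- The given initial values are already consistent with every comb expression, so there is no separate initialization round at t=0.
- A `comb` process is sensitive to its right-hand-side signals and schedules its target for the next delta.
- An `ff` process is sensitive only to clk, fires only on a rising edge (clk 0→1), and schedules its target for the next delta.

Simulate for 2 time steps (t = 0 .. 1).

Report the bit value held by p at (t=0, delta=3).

0

t=0 Δ0: z=0 u=1 y=1 q=1 n0=0 x=1 clk=0 v=1 p=1
  Δ1: clk:0→1
  Δ2: v:1→0, p:1→0
  Δ3: z:0→1, y:1→0, x:1→0
  Δ4: z:1→0, n0:0→1
  Δ5: u:1→0, y:0→1, n0:1→0
  Δ6: u:0→1, y:1→0
  Δ7: u:1→0
  (7Δ to stable)
t=1 Δ0: z=0 u=0 y=0 q=1 n0=0 x=0 clk=1 v=0 p=0
  Δ1: clk:1→0
  (1Δ to stable)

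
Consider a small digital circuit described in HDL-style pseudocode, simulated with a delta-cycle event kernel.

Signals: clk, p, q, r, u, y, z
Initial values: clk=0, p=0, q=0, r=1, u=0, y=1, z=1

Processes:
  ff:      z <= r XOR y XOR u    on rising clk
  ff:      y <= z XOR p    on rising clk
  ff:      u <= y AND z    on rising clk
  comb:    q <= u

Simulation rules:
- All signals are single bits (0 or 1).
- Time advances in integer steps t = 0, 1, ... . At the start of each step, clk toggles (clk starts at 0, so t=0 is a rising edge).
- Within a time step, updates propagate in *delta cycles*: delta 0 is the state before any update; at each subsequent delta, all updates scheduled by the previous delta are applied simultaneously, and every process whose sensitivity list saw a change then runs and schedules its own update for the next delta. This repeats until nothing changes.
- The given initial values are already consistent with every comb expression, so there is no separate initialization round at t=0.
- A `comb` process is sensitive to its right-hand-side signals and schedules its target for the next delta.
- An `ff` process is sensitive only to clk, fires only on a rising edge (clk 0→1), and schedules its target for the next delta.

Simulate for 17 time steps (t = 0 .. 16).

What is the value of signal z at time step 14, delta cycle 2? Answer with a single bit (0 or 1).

t0.Δ0 clk=0 y=1 r=1 q=0 u=0 p=0 z=1
t0.Δ1 clk=1 y=1 r=1 q=0 u=0 p=0 z=1
t0.Δ2 clk=1 y=1 r=1 q=0 u=1 p=0 z=0
t0.Δ3 clk=1 y=1 r=1 q=1 u=1 p=0 z=0
t1.Δ0 clk=1 y=1 r=1 q=1 u=1 p=0 z=0
t1.Δ1 clk=0 y=1 r=1 q=1 u=1 p=0 z=0
t2.Δ0 clk=0 y=1 r=1 q=1 u=1 p=0 z=0
t2.Δ1 clk=1 y=1 r=1 q=1 u=1 p=0 z=0
t2.Δ2 clk=1 y=0 r=1 q=1 u=0 p=0 z=1
t2.Δ3 clk=1 y=0 r=1 q=0 u=0 p=0 z=1
t3.Δ0 clk=1 y=0 r=1 q=0 u=0 p=0 z=1
t3.Δ1 clk=0 y=0 r=1 q=0 u=0 p=0 z=1
t4.Δ0 clk=0 y=0 r=1 q=0 u=0 p=0 z=1
t4.Δ1 clk=1 y=0 r=1 q=0 u=0 p=0 z=1
t4.Δ2 clk=1 y=1 r=1 q=0 u=0 p=0 z=1
t5.Δ0 clk=1 y=1 r=1 q=0 u=0 p=0 z=1
t5.Δ1 clk=0 y=1 r=1 q=0 u=0 p=0 z=1
t6.Δ0 clk=0 y=1 r=1 q=0 u=0 p=0 z=1
t6.Δ1 clk=1 y=1 r=1 q=0 u=0 p=0 z=1
t6.Δ2 clk=1 y=1 r=1 q=0 u=1 p=0 z=0
t6.Δ3 clk=1 y=1 r=1 q=1 u=1 p=0 z=0
t7.Δ0 clk=1 y=1 r=1 q=1 u=1 p=0 z=0
t7.Δ1 clk=0 y=1 r=1 q=1 u=1 p=0 z=0
t8.Δ0 clk=0 y=1 r=1 q=1 u=1 p=0 z=0
t8.Δ1 clk=1 y=1 r=1 q=1 u=1 p=0 z=0
t8.Δ2 clk=1 y=0 r=1 q=1 u=0 p=0 z=1
t8.Δ3 clk=1 y=0 r=1 q=0 u=0 p=0 z=1
t9.Δ0 clk=1 y=0 r=1 q=0 u=0 p=0 z=1
t9.Δ1 clk=0 y=0 r=1 q=0 u=0 p=0 z=1
t10.Δ0 clk=0 y=0 r=1 q=0 u=0 p=0 z=1
t10.Δ1 clk=1 y=0 r=1 q=0 u=0 p=0 z=1
t10.Δ2 clk=1 y=1 r=1 q=0 u=0 p=0 z=1
t11.Δ0 clk=1 y=1 r=1 q=0 u=0 p=0 z=1
t11.Δ1 clk=0 y=1 r=1 q=0 u=0 p=0 z=1
t12.Δ0 clk=0 y=1 r=1 q=0 u=0 p=0 z=1
t12.Δ1 clk=1 y=1 r=1 q=0 u=0 p=0 z=1
t12.Δ2 clk=1 y=1 r=1 q=0 u=1 p=0 z=0
t12.Δ3 clk=1 y=1 r=1 q=1 u=1 p=0 z=0
t13.Δ0 clk=1 y=1 r=1 q=1 u=1 p=0 z=0
t13.Δ1 clk=0 y=1 r=1 q=1 u=1 p=0 z=0
t14.Δ0 clk=0 y=1 r=1 q=1 u=1 p=0 z=0
t14.Δ1 clk=1 y=1 r=1 q=1 u=1 p=0 z=0
t14.Δ2 clk=1 y=0 r=1 q=1 u=0 p=0 z=1
t14.Δ3 clk=1 y=0 r=1 q=0 u=0 p=0 z=1
t15.Δ0 clk=1 y=0 r=1 q=0 u=0 p=0 z=1
t15.Δ1 clk=0 y=0 r=1 q=0 u=0 p=0 z=1
t16.Δ0 clk=0 y=0 r=1 q=0 u=0 p=0 z=1
t16.Δ1 clk=1 y=0 r=1 q=0 u=0 p=0 z=1
t16.Δ2 clk=1 y=1 r=1 q=0 u=0 p=0 z=1

1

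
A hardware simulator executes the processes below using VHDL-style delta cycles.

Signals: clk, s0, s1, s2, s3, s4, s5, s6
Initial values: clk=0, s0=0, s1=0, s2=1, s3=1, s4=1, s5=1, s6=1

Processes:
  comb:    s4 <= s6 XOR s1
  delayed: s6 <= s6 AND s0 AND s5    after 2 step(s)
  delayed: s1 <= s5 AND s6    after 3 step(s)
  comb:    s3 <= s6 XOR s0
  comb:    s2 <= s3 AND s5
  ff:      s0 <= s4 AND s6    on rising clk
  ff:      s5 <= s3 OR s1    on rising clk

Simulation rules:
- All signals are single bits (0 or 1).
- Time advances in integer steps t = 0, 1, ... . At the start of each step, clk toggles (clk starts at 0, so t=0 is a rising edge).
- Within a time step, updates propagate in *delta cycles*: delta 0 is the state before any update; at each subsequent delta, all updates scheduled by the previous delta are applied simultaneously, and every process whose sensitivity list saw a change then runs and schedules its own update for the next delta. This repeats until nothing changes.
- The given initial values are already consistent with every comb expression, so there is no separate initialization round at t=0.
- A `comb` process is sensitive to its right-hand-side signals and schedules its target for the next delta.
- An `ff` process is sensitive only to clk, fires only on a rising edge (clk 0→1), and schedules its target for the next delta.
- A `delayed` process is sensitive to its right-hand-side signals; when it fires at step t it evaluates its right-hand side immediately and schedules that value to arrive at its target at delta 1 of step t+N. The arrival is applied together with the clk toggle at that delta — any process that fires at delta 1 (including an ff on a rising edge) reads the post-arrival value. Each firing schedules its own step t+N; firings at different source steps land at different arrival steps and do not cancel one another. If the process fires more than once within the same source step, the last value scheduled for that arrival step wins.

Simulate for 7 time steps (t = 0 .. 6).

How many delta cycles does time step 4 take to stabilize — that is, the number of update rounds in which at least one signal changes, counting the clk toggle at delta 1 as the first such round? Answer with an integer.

3

t=0 Δ0: s1=0 s2=1 s3=1 s4=1 s6=1 clk=0 s0=0 s5=1
  Δ1: clk:0→1
  Δ2: s0:0→1
  Δ3: s3:1→0
  Δ4: s2:1→0
  (4Δ to stable)
t=1 Δ0: s1=0 s2=0 s3=0 s4=1 s6=1 clk=1 s0=1 s5=1
  Δ1: clk:1→0
  (1Δ to stable)
t=2 Δ0: s1=0 s2=0 s3=0 s4=1 s6=1 clk=0 s0=1 s5=1
  Δ1: clk:0→1
  Δ2: s5:1→0
  (2Δ to stable)
t=3 Δ0: s1=0 s2=0 s3=0 s4=1 s6=1 clk=1 s0=1 s5=0
  Δ1: clk:1→0
  (1Δ to stable)
t=4 Δ0: s1=0 s2=0 s3=0 s4=1 s6=1 clk=0 s0=1 s5=0
  Δ1: s6:1→0, clk:0→1
  Δ2: s3:0→1, s4:1→0, s0:1→0
  Δ3: s3:1→0
  (3Δ to stable)
t=5 Δ0: s1=0 s2=0 s3=0 s4=0 s6=0 clk=1 s0=0 s5=0
  Δ1: clk:1→0
  (1Δ to stable)
t=6 Δ0: s1=0 s2=0 s3=0 s4=0 s6=0 clk=0 s0=0 s5=0
  Δ1: clk:0→1
  (1Δ to stable)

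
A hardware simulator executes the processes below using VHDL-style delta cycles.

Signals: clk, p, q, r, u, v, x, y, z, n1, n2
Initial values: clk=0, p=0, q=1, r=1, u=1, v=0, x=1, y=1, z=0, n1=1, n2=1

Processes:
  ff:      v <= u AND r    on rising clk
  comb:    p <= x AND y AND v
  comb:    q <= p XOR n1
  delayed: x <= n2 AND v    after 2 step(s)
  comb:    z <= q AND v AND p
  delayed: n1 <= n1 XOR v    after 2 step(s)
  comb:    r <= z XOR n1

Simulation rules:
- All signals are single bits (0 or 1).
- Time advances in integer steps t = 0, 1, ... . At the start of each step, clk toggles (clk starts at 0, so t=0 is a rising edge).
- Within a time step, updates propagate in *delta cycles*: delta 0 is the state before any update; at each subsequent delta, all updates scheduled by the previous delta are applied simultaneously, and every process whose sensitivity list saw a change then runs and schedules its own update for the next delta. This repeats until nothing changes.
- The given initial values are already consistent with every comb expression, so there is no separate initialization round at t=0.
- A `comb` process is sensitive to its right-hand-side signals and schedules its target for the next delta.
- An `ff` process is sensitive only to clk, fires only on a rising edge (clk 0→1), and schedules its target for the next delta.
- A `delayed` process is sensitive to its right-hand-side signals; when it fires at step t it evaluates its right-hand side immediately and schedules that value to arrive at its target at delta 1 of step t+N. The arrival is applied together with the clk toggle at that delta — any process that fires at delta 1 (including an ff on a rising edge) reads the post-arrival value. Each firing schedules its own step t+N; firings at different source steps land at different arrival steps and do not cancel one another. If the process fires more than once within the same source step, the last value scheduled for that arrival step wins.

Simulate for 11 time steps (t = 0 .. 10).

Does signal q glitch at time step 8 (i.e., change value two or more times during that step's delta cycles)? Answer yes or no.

no

t=0 Δ0: z=0 p=0 q=1 n1=1 u=1 v=0 n2=1 r=1 clk=0 x=1 y=1
  Δ1: clk:0→1
  Δ2: v:0→1
  Δ3: p:0→1
  Δ4: z:0→1, q:1→0
  Δ5: z:1→0, r:1→0
  Δ6: r:0→1
  (6Δ to stable)
t=1 Δ0: z=0 p=1 q=0 n1=1 u=1 v=1 n2=1 r=1 clk=1 x=1 y=1
  Δ1: clk:1→0
  (1Δ to stable)
t=2 Δ0: z=0 p=1 q=0 n1=1 u=1 v=1 n2=1 r=1 clk=0 x=1 y=1
  Δ1: n1:1→0, clk:0→1
  Δ2: q:0→1, r:1→0
  Δ3: z:0→1
  Δ4: r:0→1
  (4Δ to stable)
t=3 Δ0: z=1 p=1 q=1 n1=0 u=1 v=1 n2=1 r=1 clk=1 x=1 y=1
  Δ1: clk:1→0
  (1Δ to stable)
t=4 Δ0: z=1 p=1 q=1 n1=0 u=1 v=1 n2=1 r=1 clk=0 x=1 y=1
  Δ1: n1:0→1, clk:0→1
  Δ2: q:1→0, r:1→0
  Δ3: z:1→0
  Δ4: r:0→1
  (4Δ to stable)
t=5 Δ0: z=0 p=1 q=0 n1=1 u=1 v=1 n2=1 r=1 clk=1 x=1 y=1
  Δ1: clk:1→0
  (1Δ to stable)
t=6 Δ0: z=0 p=1 q=0 n1=1 u=1 v=1 n2=1 r=1 clk=0 x=1 y=1
  Δ1: n1:1→0, clk:0→1
  Δ2: q:0→1, r:1→0
  Δ3: z:0→1
  Δ4: r:0→1
  (4Δ to stable)
t=7 Δ0: z=1 p=1 q=1 n1=0 u=1 v=1 n2=1 r=1 clk=1 x=1 y=1
  Δ1: clk:1→0
  (1Δ to stable)
t=8 Δ0: z=1 p=1 q=1 n1=0 u=1 v=1 n2=1 r=1 clk=0 x=1 y=1
  Δ1: n1:0→1, clk:0→1
  Δ2: q:1→0, r:1→0
  Δ3: z:1→0
  Δ4: r:0→1
  (4Δ to stable)
t=9 Δ0: z=0 p=1 q=0 n1=1 u=1 v=1 n2=1 r=1 clk=1 x=1 y=1
  Δ1: clk:1→0
  (1Δ to stable)
t=10 Δ0: z=0 p=1 q=0 n1=1 u=1 v=1 n2=1 r=1 clk=0 x=1 y=1
  Δ1: n1:1→0, clk:0→1
  Δ2: q:0→1, r:1→0
  Δ3: z:0→1
  Δ4: r:0→1
  (4Δ to stable)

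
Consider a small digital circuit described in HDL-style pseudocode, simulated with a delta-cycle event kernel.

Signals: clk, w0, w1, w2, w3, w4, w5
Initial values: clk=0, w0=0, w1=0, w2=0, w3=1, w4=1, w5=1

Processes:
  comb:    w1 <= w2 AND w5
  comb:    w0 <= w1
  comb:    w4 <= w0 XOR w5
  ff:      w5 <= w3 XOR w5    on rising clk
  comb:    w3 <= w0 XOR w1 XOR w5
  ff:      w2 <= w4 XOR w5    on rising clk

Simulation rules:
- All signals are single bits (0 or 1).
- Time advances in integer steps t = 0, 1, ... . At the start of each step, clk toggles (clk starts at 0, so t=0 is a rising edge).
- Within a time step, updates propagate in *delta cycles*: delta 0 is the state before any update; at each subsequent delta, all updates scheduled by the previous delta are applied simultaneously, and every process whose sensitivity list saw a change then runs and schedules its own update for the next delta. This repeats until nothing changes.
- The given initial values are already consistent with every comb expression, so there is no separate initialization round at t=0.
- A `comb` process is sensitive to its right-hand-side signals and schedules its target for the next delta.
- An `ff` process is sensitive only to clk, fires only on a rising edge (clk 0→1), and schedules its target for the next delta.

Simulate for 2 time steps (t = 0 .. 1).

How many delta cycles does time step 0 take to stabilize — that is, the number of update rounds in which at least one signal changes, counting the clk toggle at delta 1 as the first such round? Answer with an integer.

t=0 Δ0: w0=0 w2=0 clk=0 w1=0 w5=1 w4=1 w3=1
  Δ1: clk:0→1
  Δ2: w5:1→0
  Δ3: w4:1→0, w3:1→0
  (3Δ to stable)
t=1 Δ0: w0=0 w2=0 clk=1 w1=0 w5=0 w4=0 w3=0
  Δ1: clk:1→0
  (1Δ to stable)

3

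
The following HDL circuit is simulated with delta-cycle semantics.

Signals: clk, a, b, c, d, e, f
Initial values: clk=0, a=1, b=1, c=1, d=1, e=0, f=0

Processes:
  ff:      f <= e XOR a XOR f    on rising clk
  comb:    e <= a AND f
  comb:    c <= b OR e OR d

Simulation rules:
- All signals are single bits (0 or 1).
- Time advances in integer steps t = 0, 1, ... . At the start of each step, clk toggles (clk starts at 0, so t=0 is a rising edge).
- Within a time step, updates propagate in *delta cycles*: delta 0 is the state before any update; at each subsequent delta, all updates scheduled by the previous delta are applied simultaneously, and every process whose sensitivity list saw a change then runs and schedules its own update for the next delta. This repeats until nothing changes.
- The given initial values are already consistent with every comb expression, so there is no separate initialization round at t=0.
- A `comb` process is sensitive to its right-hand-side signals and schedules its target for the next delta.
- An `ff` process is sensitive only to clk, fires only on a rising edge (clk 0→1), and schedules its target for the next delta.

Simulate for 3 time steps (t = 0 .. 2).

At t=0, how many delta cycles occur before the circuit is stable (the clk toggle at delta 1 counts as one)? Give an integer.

[bits: a,e,d,b,c,f,clk]
t=0: Δ0=1011100 Δ1=1011101 Δ2=1011111 Δ3=1111111 | 3Δ
t=1: Δ0=1111111 Δ1=1111110 | 1Δ
t=2: Δ0=1111110 Δ1=1111111 | 1Δ

3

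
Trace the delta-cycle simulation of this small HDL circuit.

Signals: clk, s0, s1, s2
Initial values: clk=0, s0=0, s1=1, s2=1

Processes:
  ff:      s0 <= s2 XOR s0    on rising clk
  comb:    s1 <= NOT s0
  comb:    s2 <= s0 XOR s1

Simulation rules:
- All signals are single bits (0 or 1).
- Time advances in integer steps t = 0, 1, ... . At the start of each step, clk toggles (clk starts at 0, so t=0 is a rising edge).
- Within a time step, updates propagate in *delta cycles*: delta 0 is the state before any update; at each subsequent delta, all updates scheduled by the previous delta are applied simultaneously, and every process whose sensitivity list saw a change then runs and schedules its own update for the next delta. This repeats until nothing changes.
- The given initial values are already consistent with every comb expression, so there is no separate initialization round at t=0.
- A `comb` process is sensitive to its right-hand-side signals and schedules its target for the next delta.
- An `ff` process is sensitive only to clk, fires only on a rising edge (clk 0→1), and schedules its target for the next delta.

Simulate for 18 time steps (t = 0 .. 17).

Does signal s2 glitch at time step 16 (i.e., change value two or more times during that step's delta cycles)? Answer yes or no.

yes

t0.Δ0 s1=1 s0=0 s2=1 clk=0
t0.Δ1 s1=1 s0=0 s2=1 clk=1
t0.Δ2 s1=1 s0=1 s2=1 clk=1
t0.Δ3 s1=0 s0=1 s2=0 clk=1
t0.Δ4 s1=0 s0=1 s2=1 clk=1
t1.Δ0 s1=0 s0=1 s2=1 clk=1
t1.Δ1 s1=0 s0=1 s2=1 clk=0
t2.Δ0 s1=0 s0=1 s2=1 clk=0
t2.Δ1 s1=0 s0=1 s2=1 clk=1
t2.Δ2 s1=0 s0=0 s2=1 clk=1
t2.Δ3 s1=1 s0=0 s2=0 clk=1
t2.Δ4 s1=1 s0=0 s2=1 clk=1
t3.Δ0 s1=1 s0=0 s2=1 clk=1
t3.Δ1 s1=1 s0=0 s2=1 clk=0
t4.Δ0 s1=1 s0=0 s2=1 clk=0
t4.Δ1 s1=1 s0=0 s2=1 clk=1
t4.Δ2 s1=1 s0=1 s2=1 clk=1
t4.Δ3 s1=0 s0=1 s2=0 clk=1
t4.Δ4 s1=0 s0=1 s2=1 clk=1
t5.Δ0 s1=0 s0=1 s2=1 clk=1
t5.Δ1 s1=0 s0=1 s2=1 clk=0
t6.Δ0 s1=0 s0=1 s2=1 clk=0
t6.Δ1 s1=0 s0=1 s2=1 clk=1
t6.Δ2 s1=0 s0=0 s2=1 clk=1
t6.Δ3 s1=1 s0=0 s2=0 clk=1
t6.Δ4 s1=1 s0=0 s2=1 clk=1
t7.Δ0 s1=1 s0=0 s2=1 clk=1
t7.Δ1 s1=1 s0=0 s2=1 clk=0
t8.Δ0 s1=1 s0=0 s2=1 clk=0
t8.Δ1 s1=1 s0=0 s2=1 clk=1
t8.Δ2 s1=1 s0=1 s2=1 clk=1
t8.Δ3 s1=0 s0=1 s2=0 clk=1
t8.Δ4 s1=0 s0=1 s2=1 clk=1
t9.Δ0 s1=0 s0=1 s2=1 clk=1
t9.Δ1 s1=0 s0=1 s2=1 clk=0
t10.Δ0 s1=0 s0=1 s2=1 clk=0
t10.Δ1 s1=0 s0=1 s2=1 clk=1
t10.Δ2 s1=0 s0=0 s2=1 clk=1
t10.Δ3 s1=1 s0=0 s2=0 clk=1
t10.Δ4 s1=1 s0=0 s2=1 clk=1
t11.Δ0 s1=1 s0=0 s2=1 clk=1
t11.Δ1 s1=1 s0=0 s2=1 clk=0
t12.Δ0 s1=1 s0=0 s2=1 clk=0
t12.Δ1 s1=1 s0=0 s2=1 clk=1
t12.Δ2 s1=1 s0=1 s2=1 clk=1
t12.Δ3 s1=0 s0=1 s2=0 clk=1
t12.Δ4 s1=0 s0=1 s2=1 clk=1
t13.Δ0 s1=0 s0=1 s2=1 clk=1
t13.Δ1 s1=0 s0=1 s2=1 clk=0
t14.Δ0 s1=0 s0=1 s2=1 clk=0
t14.Δ1 s1=0 s0=1 s2=1 clk=1
t14.Δ2 s1=0 s0=0 s2=1 clk=1
t14.Δ3 s1=1 s0=0 s2=0 clk=1
t14.Δ4 s1=1 s0=0 s2=1 clk=1
t15.Δ0 s1=1 s0=0 s2=1 clk=1
t15.Δ1 s1=1 s0=0 s2=1 clk=0
t16.Δ0 s1=1 s0=0 s2=1 clk=0
t16.Δ1 s1=1 s0=0 s2=1 clk=1
t16.Δ2 s1=1 s0=1 s2=1 clk=1
t16.Δ3 s1=0 s0=1 s2=0 clk=1
t16.Δ4 s1=0 s0=1 s2=1 clk=1
t17.Δ0 s1=0 s0=1 s2=1 clk=1
t17.Δ1 s1=0 s0=1 s2=1 clk=0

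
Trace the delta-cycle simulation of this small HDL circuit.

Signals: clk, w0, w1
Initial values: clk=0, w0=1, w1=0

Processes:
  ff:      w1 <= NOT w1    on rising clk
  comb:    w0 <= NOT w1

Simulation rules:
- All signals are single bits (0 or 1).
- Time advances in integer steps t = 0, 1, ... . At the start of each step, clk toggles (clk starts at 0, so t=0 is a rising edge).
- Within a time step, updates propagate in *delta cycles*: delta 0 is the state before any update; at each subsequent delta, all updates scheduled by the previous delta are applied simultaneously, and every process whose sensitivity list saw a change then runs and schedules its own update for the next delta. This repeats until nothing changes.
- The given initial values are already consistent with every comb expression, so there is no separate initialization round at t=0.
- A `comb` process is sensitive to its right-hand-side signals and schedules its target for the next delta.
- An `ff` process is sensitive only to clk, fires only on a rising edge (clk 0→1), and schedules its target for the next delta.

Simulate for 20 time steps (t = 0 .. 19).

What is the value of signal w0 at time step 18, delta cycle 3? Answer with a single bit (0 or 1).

t=0 Δ0: w1=0 w0=1 clk=0
  Δ1: clk:0→1
  Δ2: w1:0→1
  Δ3: w0:1→0
  (3Δ to stable)
t=1 Δ0: w1=1 w0=0 clk=1
  Δ1: clk:1→0
  (1Δ to stable)
t=2 Δ0: w1=1 w0=0 clk=0
  Δ1: clk:0→1
  Δ2: w1:1→0
  Δ3: w0:0→1
  (3Δ to stable)
t=3 Δ0: w1=0 w0=1 clk=1
  Δ1: clk:1→0
  (1Δ to stable)
t=4 Δ0: w1=0 w0=1 clk=0
  Δ1: clk:0→1
  Δ2: w1:0→1
  Δ3: w0:1→0
  (3Δ to stable)
t=5 Δ0: w1=1 w0=0 clk=1
  Δ1: clk:1→0
  (1Δ to stable)
t=6 Δ0: w1=1 w0=0 clk=0
  Δ1: clk:0→1
  Δ2: w1:1→0
  Δ3: w0:0→1
  (3Δ to stable)
t=7 Δ0: w1=0 w0=1 clk=1
  Δ1: clk:1→0
  (1Δ to stable)
t=8 Δ0: w1=0 w0=1 clk=0
  Δ1: clk:0→1
  Δ2: w1:0→1
  Δ3: w0:1→0
  (3Δ to stable)
t=9 Δ0: w1=1 w0=0 clk=1
  Δ1: clk:1→0
  (1Δ to stable)
t=10 Δ0: w1=1 w0=0 clk=0
  Δ1: clk:0→1
  Δ2: w1:1→0
  Δ3: w0:0→1
  (3Δ to stable)
t=11 Δ0: w1=0 w0=1 clk=1
  Δ1: clk:1→0
  (1Δ to stable)
t=12 Δ0: w1=0 w0=1 clk=0
  Δ1: clk:0→1
  Δ2: w1:0→1
  Δ3: w0:1→0
  (3Δ to stable)
t=13 Δ0: w1=1 w0=0 clk=1
  Δ1: clk:1→0
  (1Δ to stable)
t=14 Δ0: w1=1 w0=0 clk=0
  Δ1: clk:0→1
  Δ2: w1:1→0
  Δ3: w0:0→1
  (3Δ to stable)
t=15 Δ0: w1=0 w0=1 clk=1
  Δ1: clk:1→0
  (1Δ to stable)
t=16 Δ0: w1=0 w0=1 clk=0
  Δ1: clk:0→1
  Δ2: w1:0→1
  Δ3: w0:1→0
  (3Δ to stable)
t=17 Δ0: w1=1 w0=0 clk=1
  Δ1: clk:1→0
  (1Δ to stable)
t=18 Δ0: w1=1 w0=0 clk=0
  Δ1: clk:0→1
  Δ2: w1:1→0
  Δ3: w0:0→1
  (3Δ to stable)
t=19 Δ0: w1=0 w0=1 clk=1
  Δ1: clk:1→0
  (1Δ to stable)

1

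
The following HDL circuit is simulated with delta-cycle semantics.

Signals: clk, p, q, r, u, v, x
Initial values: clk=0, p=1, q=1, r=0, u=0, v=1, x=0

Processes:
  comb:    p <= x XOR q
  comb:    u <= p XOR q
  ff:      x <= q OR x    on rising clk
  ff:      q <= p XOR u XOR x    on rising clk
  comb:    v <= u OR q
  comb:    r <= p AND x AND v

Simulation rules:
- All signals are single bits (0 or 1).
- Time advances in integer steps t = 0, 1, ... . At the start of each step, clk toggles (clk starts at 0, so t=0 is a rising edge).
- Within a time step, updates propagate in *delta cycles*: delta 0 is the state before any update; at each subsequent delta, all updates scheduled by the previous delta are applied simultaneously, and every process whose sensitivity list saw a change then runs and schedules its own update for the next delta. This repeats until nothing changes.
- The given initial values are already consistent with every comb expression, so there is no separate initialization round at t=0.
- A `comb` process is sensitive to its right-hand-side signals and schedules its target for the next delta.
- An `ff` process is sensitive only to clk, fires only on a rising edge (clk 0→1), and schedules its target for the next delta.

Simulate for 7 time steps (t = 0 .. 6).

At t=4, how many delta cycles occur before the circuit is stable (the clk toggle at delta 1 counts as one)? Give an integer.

4

t=0 Δ0: p=1 clk=0 r=0 u=0 x=0 q=1 v=1
  Δ1: clk:0→1
  Δ2: x:0→1
  Δ3: p:1→0, r:0→1
  Δ4: r:1→0, u:0→1
  (4Δ to stable)
t=1 Δ0: p=0 clk=1 r=0 u=1 x=1 q=1 v=1
  Δ1: clk:1→0
  (1Δ to stable)
t=2 Δ0: p=0 clk=0 r=0 u=1 x=1 q=1 v=1
  Δ1: clk:0→1
  Δ2: q:1→0
  Δ3: p:0→1, u:1→0
  Δ4: r:0→1, u:0→1, v:1→0
  Δ5: r:1→0, v:0→1
  Δ6: r:0→1
  (6Δ to stable)
t=3 Δ0: p=1 clk=1 r=1 u=1 x=1 q=0 v=1
  Δ1: clk:1→0
  (1Δ to stable)
t=4 Δ0: p=1 clk=0 r=1 u=1 x=1 q=0 v=1
  Δ1: clk:0→1
  Δ2: q:0→1
  Δ3: p:1→0, u:1→0
  Δ4: r:1→0, u:0→1
  (4Δ to stable)
t=5 Δ0: p=0 clk=1 r=0 u=1 x=1 q=1 v=1
  Δ1: clk:1→0
  (1Δ to stable)
t=6 Δ0: p=0 clk=0 r=0 u=1 x=1 q=1 v=1
  Δ1: clk:0→1
  Δ2: q:1→0
  Δ3: p:0→1, u:1→0
  Δ4: r:0→1, u:0→1, v:1→0
  Δ5: r:1→0, v:0→1
  Δ6: r:0→1
  (6Δ to stable)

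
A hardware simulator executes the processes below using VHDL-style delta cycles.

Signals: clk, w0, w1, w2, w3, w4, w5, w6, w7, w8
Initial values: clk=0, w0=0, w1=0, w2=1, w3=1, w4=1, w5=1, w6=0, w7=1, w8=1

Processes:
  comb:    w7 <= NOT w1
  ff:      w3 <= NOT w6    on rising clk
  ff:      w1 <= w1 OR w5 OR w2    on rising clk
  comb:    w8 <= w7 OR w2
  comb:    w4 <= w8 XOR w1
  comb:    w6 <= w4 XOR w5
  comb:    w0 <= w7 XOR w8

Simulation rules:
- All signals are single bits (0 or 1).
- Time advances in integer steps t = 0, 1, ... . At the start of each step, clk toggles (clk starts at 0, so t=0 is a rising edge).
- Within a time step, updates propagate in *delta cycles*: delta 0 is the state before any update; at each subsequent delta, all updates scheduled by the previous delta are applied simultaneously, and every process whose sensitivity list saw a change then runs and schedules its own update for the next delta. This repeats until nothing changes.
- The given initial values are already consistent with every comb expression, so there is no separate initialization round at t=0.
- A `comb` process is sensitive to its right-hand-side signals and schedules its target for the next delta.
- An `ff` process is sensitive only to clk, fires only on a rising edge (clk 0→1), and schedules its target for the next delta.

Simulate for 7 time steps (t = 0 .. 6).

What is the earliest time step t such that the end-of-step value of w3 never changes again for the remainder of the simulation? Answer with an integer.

2

t0.Δ0 w3=1 w0=0 w2=1 w8=1 w7=1 clk=0 w4=1 w5=1 w6=0 w1=0
t0.Δ1 w3=1 w0=0 w2=1 w8=1 w7=1 clk=1 w4=1 w5=1 w6=0 w1=0
t0.Δ2 w3=1 w0=0 w2=1 w8=1 w7=1 clk=1 w4=1 w5=1 w6=0 w1=1
t0.Δ3 w3=1 w0=0 w2=1 w8=1 w7=0 clk=1 w4=0 w5=1 w6=0 w1=1
t0.Δ4 w3=1 w0=1 w2=1 w8=1 w7=0 clk=1 w4=0 w5=1 w6=1 w1=1
t1.Δ0 w3=1 w0=1 w2=1 w8=1 w7=0 clk=1 w4=0 w5=1 w6=1 w1=1
t1.Δ1 w3=1 w0=1 w2=1 w8=1 w7=0 clk=0 w4=0 w5=1 w6=1 w1=1
t2.Δ0 w3=1 w0=1 w2=1 w8=1 w7=0 clk=0 w4=0 w5=1 w6=1 w1=1
t2.Δ1 w3=1 w0=1 w2=1 w8=1 w7=0 clk=1 w4=0 w5=1 w6=1 w1=1
t2.Δ2 w3=0 w0=1 w2=1 w8=1 w7=0 clk=1 w4=0 w5=1 w6=1 w1=1
t3.Δ0 w3=0 w0=1 w2=1 w8=1 w7=0 clk=1 w4=0 w5=1 w6=1 w1=1
t3.Δ1 w3=0 w0=1 w2=1 w8=1 w7=0 clk=0 w4=0 w5=1 w6=1 w1=1
t4.Δ0 w3=0 w0=1 w2=1 w8=1 w7=0 clk=0 w4=0 w5=1 w6=1 w1=1
t4.Δ1 w3=0 w0=1 w2=1 w8=1 w7=0 clk=1 w4=0 w5=1 w6=1 w1=1
t5.Δ0 w3=0 w0=1 w2=1 w8=1 w7=0 clk=1 w4=0 w5=1 w6=1 w1=1
t5.Δ1 w3=0 w0=1 w2=1 w8=1 w7=0 clk=0 w4=0 w5=1 w6=1 w1=1
t6.Δ0 w3=0 w0=1 w2=1 w8=1 w7=0 clk=0 w4=0 w5=1 w6=1 w1=1
t6.Δ1 w3=0 w0=1 w2=1 w8=1 w7=0 clk=1 w4=0 w5=1 w6=1 w1=1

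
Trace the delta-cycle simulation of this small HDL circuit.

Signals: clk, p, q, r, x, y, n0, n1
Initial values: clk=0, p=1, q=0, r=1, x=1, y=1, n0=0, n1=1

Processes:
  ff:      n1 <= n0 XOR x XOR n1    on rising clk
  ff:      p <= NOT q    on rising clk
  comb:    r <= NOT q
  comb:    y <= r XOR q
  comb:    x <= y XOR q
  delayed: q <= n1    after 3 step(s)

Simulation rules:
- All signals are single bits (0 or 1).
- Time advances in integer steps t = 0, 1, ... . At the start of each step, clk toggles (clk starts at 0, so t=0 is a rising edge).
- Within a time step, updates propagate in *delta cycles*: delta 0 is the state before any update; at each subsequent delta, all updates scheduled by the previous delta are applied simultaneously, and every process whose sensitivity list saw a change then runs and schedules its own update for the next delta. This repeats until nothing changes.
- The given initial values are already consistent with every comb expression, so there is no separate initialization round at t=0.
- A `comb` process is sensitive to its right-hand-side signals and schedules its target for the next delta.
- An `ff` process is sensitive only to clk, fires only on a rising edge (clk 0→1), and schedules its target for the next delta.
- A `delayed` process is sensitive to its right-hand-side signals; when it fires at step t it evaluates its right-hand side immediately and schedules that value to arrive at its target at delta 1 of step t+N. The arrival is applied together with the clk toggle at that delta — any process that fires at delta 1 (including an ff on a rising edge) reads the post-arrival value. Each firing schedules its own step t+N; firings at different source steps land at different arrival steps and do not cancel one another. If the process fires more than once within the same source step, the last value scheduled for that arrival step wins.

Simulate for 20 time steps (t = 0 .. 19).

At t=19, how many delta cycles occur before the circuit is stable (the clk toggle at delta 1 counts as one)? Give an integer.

[bits: x,clk,q,p,y,n1,r,n0]
t=0: Δ0=10011110 Δ1=11011110 Δ2=11011010 | 2Δ
t=1: Δ0=11011010 Δ1=10011010 | 1Δ
t=2: Δ0=10011010 Δ1=11011010 Δ2=11011110 | 2Δ
t=3: Δ0=11011110 Δ1=10011110 | 1Δ
t=4: Δ0=10011110 Δ1=11011110 Δ2=11011010 | 2Δ
t=5: Δ0=11011010 Δ1=10111010 Δ2=00110000 Δ3=10111000 Δ4=00111000 | 4Δ
t=6: Δ0=00111000 Δ1=01111000 Δ2=01101000 | 2Δ
t=7: Δ0=01101000 Δ1=00001000 Δ2=10000010 Δ3=00001010 Δ4=10001010 | 4Δ
t=8: Δ0=10001010 Δ1=11001010 Δ2=11011110 | 2Δ
t=9: Δ0=11011110 Δ1=10011110 | 1Δ
t=10: Δ0=10011110 Δ1=11011110 Δ2=11011010 | 2Δ
t=11: Δ0=11011010 Δ1=10111010 Δ2=00110000 Δ3=10111000 Δ4=00111000 | 4Δ
t=12: Δ0=00111000 Δ1=01111000 Δ2=01101000 | 2Δ
t=13: Δ0=01101000 Δ1=00001000 Δ2=10000010 Δ3=00001010 Δ4=10001010 | 4Δ
t=14: Δ0=10001010 Δ1=11001010 Δ2=11011110 | 2Δ
t=15: Δ0=11011110 Δ1=10011110 | 1Δ
t=16: Δ0=10011110 Δ1=11011110 Δ2=11011010 | 2Δ
t=17: Δ0=11011010 Δ1=10111010 Δ2=00110000 Δ3=10111000 Δ4=00111000 | 4Δ
t=18: Δ0=00111000 Δ1=01111000 Δ2=01101000 | 2Δ
t=19: Δ0=01101000 Δ1=00001000 Δ2=10000010 Δ3=00001010 Δ4=10001010 | 4Δ

4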